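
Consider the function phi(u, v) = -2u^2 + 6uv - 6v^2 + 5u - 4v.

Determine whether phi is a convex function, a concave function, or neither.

concave

phi is quadratic, so its Hessian is the constant matrix H = [[-4, 6], [6, -12]].
det(H) = 12, tr(H) = -16.
det(H) > 0 and tr(H) < 0, so H is negative definite everywhere: concave.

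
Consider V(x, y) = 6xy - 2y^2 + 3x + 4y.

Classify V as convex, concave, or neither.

V is quadratic, so its Hessian is the constant matrix H = [[0, 6], [6, -4]].
det(H) = -36, tr(H) = -4.
det(H) < 0, so H is indefinite: neither convex nor concave.

neither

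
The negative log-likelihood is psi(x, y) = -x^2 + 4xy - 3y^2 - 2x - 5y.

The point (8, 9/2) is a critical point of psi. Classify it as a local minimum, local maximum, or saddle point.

saddle point

The Hessian of psi is constant: H = [[-2, 4], [4, -6]].
det(H) = (-2)·(-6) − 4² = -4.
Since det(H) < 0, H is indefinite and the critical point is a saddle point.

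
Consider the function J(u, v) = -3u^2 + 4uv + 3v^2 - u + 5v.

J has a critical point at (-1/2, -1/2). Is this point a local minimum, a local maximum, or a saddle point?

The Hessian of J is constant: H = [[-6, 4], [4, 6]].
det(H) = (-6)·6 − 4² = -52.
Since det(H) < 0, H is indefinite and the critical point is a saddle point.

saddle point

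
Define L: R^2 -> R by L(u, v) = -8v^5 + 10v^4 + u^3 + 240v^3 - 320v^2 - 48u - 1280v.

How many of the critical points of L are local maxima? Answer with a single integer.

L separates as a function of u plus a function of v, so ∇L=0 decouples.
∂L/∂u = 3(u - 4)(u + 4) = 0 at u ∈ {-4, 4}; ∂L/∂v = -40(v - 4)(v - 2)(v + 1)(v + 4) = 0 at v ∈ {-4, -1, 2, 4}.
The Hessian is diagonal: diag(L_uu, L_vv). Second derivatives: L_uu(-4)=-24, L_uu(4)=24; L_vv(-4)=5760, L_vv(-1)=-1800, L_vv(2)=1440, L_vv(4)=-3200.
Local maxima occur where both diagonal entries negative: (-4, -1), (-4, 4). Count: 2.

2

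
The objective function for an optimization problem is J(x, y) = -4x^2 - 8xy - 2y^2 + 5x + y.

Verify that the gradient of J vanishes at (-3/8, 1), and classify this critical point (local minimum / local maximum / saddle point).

saddle point

∇J = (-8x - 8y + 5, -8x - 4y + 1); substituting (-3/8, 1) gives ∇J = (0, 0), so (-3/8, 1) is indeed a critical point.
The Hessian of J is constant: H = [[-8, -8], [-8, -4]].
det(H) = (-8)·(-4) − (-8)² = -32.
Since det(H) < 0, H is indefinite and the critical point is a saddle point.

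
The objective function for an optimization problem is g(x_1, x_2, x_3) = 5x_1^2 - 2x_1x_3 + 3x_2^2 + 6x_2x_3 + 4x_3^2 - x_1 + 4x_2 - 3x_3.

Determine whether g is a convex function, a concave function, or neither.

convex

g is quadratic, so its Hessian is the constant matrix H = [[10, 0, -2], [0, 6, 6], [-2, 6, 8]].
Leading principal minors: 10, 60, 96.
All positive ⇒ H ≻ 0 ⇒ convex.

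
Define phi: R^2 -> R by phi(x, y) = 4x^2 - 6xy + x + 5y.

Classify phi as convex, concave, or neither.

phi is quadratic, so its Hessian is the constant matrix H = [[8, -6], [-6, 0]].
det(H) = -36, tr(H) = 8.
det(H) < 0, so H is indefinite: neither convex nor concave.

neither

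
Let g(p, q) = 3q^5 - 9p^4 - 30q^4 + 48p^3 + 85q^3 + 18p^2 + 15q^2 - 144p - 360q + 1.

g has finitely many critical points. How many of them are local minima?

g separates as a function of p plus a function of q, so ∇g=0 decouples.
∂g/∂p = -36(p - 4)(p - 1)(p + 1) = 0 at p ∈ {-1, 1, 4}; ∂g/∂q = 15(q - 4)(q - 3)(q - 2)(q + 1) = 0 at q ∈ {-1, 2, 3, 4}.
The Hessian is diagonal: diag(g_pp, g_qq). Second derivatives: g_pp(-1)=-360, g_pp(1)=216, g_pp(4)=-540; g_qq(-1)=-900, g_qq(2)=90, g_qq(3)=-60, g_qq(4)=150.
Local minima occur where both diagonal entries positive: (1, 2), (1, 4). Count: 2.

2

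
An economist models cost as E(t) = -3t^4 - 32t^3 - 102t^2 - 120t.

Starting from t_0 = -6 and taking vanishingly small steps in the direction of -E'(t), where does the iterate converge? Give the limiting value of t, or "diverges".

E'(t) = -12(t + 1)(t + 2)(t + 5), so E'(-6) = 240.
Gradient descent moves in the -E' direction, i.e. t is decreasing.
There is no critical point below t=-6, and E' keeps the same sign, so the iterate runs off to −∞.

diverges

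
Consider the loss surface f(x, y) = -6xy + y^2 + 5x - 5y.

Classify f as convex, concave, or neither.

neither

f is quadratic, so its Hessian is the constant matrix H = [[0, -6], [-6, 2]].
det(H) = -36, tr(H) = 2.
det(H) < 0, so H is indefinite: neither convex nor concave.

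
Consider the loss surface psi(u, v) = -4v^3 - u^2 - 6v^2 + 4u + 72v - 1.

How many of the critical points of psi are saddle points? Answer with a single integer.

psi separates as a function of u plus a function of v, so ∇psi=0 decouples.
∂psi/∂u = -2(u - 2) = 0 at u ∈ {2}; ∂psi/∂v = -12(v - 2)(v + 3) = 0 at v ∈ {-3, 2}.
The Hessian is diagonal: diag(psi_uu, psi_vv). Second derivatives: psi_uu(2)=-2; psi_vv(-3)=60, psi_vv(2)=-60.
Saddle points occur where the two diagonal entries have opposite signs: (2, -3). Count: 1.

1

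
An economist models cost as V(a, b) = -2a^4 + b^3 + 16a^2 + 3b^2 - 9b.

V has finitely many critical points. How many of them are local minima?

V separates as a function of a plus a function of b, so ∇V=0 decouples.
∂V/∂a = -8a(a - 2)(a + 2) = 0 at a ∈ {-2, 0, 2}; ∂V/∂b = 3(b - 1)(b + 3) = 0 at b ∈ {-3, 1}.
The Hessian is diagonal: diag(V_aa, V_bb). Second derivatives: V_aa(-2)=-64, V_aa(0)=32, V_aa(2)=-64; V_bb(-3)=-12, V_bb(1)=12.
Local minima occur where both diagonal entries positive: (0, 1). Count: 1.

1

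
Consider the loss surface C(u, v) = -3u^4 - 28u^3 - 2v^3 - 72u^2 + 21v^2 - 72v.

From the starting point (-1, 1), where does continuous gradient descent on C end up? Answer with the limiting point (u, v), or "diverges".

(-3, 3)

C is separable, so gradient descent decouples: u follows -∂C/∂u, v follows -∂C/∂v.
∂C/∂u = -12u(u + 3)(u + 4); at u=-1 this is 72, so u decreases.
∂C/∂v = -6(v - 4)(v - 3); at v=1 this is -36, so v increases.
u converges to its nearest critical value -3 (a local min of the u-part); v converges to 3. The iterate converges to (-3, 3).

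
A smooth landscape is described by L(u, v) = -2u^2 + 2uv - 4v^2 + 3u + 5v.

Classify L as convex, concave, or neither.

L is quadratic, so its Hessian is the constant matrix H = [[-4, 2], [2, -8]].
det(H) = 28, tr(H) = -12.
det(H) > 0 and tr(H) < 0, so H is negative definite everywhere: concave.

concave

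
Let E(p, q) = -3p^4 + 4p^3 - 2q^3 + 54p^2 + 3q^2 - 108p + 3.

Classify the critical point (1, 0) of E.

The mixed partial ∂²E/∂p∂q is 0, so the Hessian at any point is diag(E_pp, E_qq) = diag(12(-3p^2 + 2p + 9), 6(-2q + 1)).
At (1, 0): H = diag(96, 6).
Both eigenvalues are positive, so H is positive definite: a local minimum.

local minimum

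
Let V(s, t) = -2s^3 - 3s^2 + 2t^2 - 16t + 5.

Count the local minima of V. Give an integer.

V separates as a function of s plus a function of t, so ∇V=0 decouples.
∂V/∂s = -6s(s + 1) = 0 at s ∈ {-1, 0}; ∂V/∂t = 4(t - 4) = 0 at t ∈ {4}.
The Hessian is diagonal: diag(V_ss, V_tt). Second derivatives: V_ss(-1)=6, V_ss(0)=-6; V_tt(4)=4.
Local minima occur where both diagonal entries positive: (-1, 4). Count: 1.

1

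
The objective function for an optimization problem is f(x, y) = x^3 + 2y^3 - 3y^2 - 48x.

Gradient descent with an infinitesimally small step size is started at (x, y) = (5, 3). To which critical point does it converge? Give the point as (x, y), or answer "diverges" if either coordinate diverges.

(4, 1)

f is separable, so gradient descent decouples: x follows -∂f/∂x, y follows -∂f/∂y.
∂f/∂x = 3(x - 4)(x + 4); at x=5 this is 27, so x decreases.
∂f/∂y = 6y(y - 1); at y=3 this is 36, so y decreases.
x converges to its nearest critical value 4 (a local min of the x-part); y converges to 1. The iterate converges to (4, 1).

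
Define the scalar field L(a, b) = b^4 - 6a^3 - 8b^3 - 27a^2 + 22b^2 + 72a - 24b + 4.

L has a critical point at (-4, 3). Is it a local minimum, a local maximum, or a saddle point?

local minimum

The mixed partial ∂²L/∂a∂b is 0, so the Hessian at any point is diag(L_aa, L_bb) = diag(-18(2a + 3), 4(3b^2 - 12b + 11)).
At (-4, 3): H = diag(90, 8).
Both eigenvalues are positive, so H is positive definite: a local minimum.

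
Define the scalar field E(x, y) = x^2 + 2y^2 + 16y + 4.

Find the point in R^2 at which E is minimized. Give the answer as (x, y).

(0, -4)

E(x,y) separates as P(x) + Q(y) + 4, so its minimum is min P + min Q + 4.
P'(x) = 2x vanishes at x ∈ {0}; Q'(y) = 4y + 16 vanishes at y ∈ {-4}.
Local minima of P (where P''>0): P(0)=0. Local minima of Q: Q(-4)=-32.
So the global minimum of E is P(0) + Q(-4) + 4 = 0 − 32 + 4 = -28, attained at (0, -4).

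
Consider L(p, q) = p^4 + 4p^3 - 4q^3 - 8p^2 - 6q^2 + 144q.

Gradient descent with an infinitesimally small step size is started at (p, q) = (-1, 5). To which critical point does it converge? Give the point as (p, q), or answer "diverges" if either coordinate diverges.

diverges

L is separable, so gradient descent decouples: p follows -∂L/∂p, q follows -∂L/∂q.
∂L/∂p = 4p(p - 1)(p + 4); at p=-1 this is 24, so p decreases.
∂L/∂q = -12(q - 3)(q + 4); at q=5 this is -216, so q increases.
The q-coordinate has no critical point in that direction and runs off to infinity.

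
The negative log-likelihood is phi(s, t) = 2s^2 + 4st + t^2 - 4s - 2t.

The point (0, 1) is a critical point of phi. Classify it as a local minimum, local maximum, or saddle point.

The Hessian of phi is constant: H = [[4, 4], [4, 2]].
det(H) = 4·2 − 4² = -8.
Since det(H) < 0, H is indefinite and the critical point is a saddle point.

saddle point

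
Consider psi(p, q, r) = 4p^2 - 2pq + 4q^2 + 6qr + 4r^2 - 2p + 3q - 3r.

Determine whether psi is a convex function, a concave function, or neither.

convex

psi is quadratic, so its Hessian is the constant matrix H = [[8, -2, 0], [-2, 8, 6], [0, 6, 8]].
Leading principal minors: 8, 60, 192.
All positive ⇒ H ≻ 0 ⇒ convex.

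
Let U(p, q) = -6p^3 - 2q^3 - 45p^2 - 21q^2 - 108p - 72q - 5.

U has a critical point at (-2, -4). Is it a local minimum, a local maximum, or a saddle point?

saddle point

The mixed partial ∂²U/∂p∂q is 0, so the Hessian at any point is diag(U_pp, U_qq) = diag(-18(2p + 5), -6(2q + 7)).
At (-2, -4): H = diag(-18, 6).
The eigenvalues have opposite signs, so H is indefinite: a saddle point.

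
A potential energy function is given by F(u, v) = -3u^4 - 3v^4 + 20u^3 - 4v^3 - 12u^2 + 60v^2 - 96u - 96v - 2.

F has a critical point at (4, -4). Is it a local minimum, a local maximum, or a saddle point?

The mixed partial ∂²F/∂u∂v is 0, so the Hessian at any point is diag(F_uu, F_vv) = diag(12(-3u^2 + 10u - 2), 12(-3v^2 - 2v + 10)).
At (4, -4): H = diag(-120, -360).
Both eigenvalues are negative, so H is negative definite: a local maximum.

local maximum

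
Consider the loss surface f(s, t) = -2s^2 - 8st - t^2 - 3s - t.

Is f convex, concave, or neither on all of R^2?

neither

f is quadratic, so its Hessian is the constant matrix H = [[-4, -8], [-8, -2]].
det(H) = -56, tr(H) = -6.
det(H) < 0, so H is indefinite: neither convex nor concave.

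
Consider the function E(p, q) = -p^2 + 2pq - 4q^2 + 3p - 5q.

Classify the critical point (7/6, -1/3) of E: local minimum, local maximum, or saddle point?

local maximum

The Hessian of E is constant: H = [[-2, 2], [2, -8]].
det(H) = (-2)·(-8) − 2² = 12.
det(H) > 0 and tr(H) = -10 < 0, so H is negative definite and the point is a local maximum.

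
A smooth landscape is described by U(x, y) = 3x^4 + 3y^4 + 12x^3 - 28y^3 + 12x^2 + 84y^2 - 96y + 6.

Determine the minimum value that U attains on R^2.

U(x,y) separates as P(x) + Q(y) + 6, so its minimum is min P + min Q + 6.
P'(x) = 12x(x + 1)(x + 2) vanishes at x ∈ {-2, -1, 0}; Q'(y) = 12(y - 4)(y - 2)(y - 1) vanishes at y ∈ {1, 2, 4}.
Local minima of P (where P''>0): P(-2)=0, P(0)=0. Local minima of Q: Q(1)=-37, Q(4)=-64.
So the global minimum of U is P(-2) + Q(4) + 6 = 0 − 64 + 6 = -58, attained at (-2, 4).

-58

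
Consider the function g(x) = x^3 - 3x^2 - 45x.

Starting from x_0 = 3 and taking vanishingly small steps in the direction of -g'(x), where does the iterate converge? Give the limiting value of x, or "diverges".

5

g'(x) = 3(x - 5)(x + 3), so g'(3) = -36.
Gradient descent moves in the -g' direction, i.e. x is increasing.
The nearest critical point in that direction is x = 5, where g'' = 24 > 0 (a local minimum). The iterate converges there.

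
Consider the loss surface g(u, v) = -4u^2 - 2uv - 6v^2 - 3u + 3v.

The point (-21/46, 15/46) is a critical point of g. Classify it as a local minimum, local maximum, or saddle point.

local maximum

The Hessian of g is constant: H = [[-8, -2], [-2, -12]].
det(H) = (-8)·(-12) − (-2)² = 92.
det(H) > 0 and tr(H) = -20 < 0, so H is negative definite and the point is a local maximum.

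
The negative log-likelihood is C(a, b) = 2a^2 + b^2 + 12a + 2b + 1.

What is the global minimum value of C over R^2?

-18

C(a,b) separates as P(a) + Q(b) + 1, so its minimum is min P + min Q + 1.
P'(a) = 4a + 12 vanishes at a ∈ {-3}; Q'(b) = 2b + 2 vanishes at b ∈ {-1}.
Local minima of P (where P''>0): P(-3)=-18. Local minima of Q: Q(-1)=-1.
So the global minimum of C is P(-3) + Q(-1) + 1 = -18 − 1 + 1 = -18, attained at (-3, -1).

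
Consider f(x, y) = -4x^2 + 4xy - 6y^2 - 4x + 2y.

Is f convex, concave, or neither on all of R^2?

concave

f is quadratic, so its Hessian is the constant matrix H = [[-8, 4], [4, -12]].
det(H) = 80, tr(H) = -20.
det(H) > 0 and tr(H) < 0, so H is negative definite everywhere: concave.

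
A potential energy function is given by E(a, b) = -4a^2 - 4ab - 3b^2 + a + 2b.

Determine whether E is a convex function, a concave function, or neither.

E is quadratic, so its Hessian is the constant matrix H = [[-8, -4], [-4, -6]].
det(H) = 32, tr(H) = -14.
det(H) > 0 and tr(H) < 0, so H is negative definite everywhere: concave.

concave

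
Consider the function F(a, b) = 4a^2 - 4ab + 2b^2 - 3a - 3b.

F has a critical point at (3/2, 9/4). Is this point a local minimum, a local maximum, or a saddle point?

local minimum

The Hessian of F is constant: H = [[8, -4], [-4, 4]].
det(H) = 8·4 − (-4)² = 16.
det(H) > 0 and tr(H) = 12 > 0, so H is positive definite and the point is a local minimum.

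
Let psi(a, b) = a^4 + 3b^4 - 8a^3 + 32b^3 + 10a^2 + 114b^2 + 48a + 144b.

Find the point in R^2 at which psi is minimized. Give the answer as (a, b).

(-1, -1)

psi(a,b) separates as P(a) + Q(b), so its minimum is min P + min Q.
P'(a) = 4(a - 4)(a - 3)(a + 1) vanishes at a ∈ {-1, 3, 4}; Q'(b) = 12(b + 1)(b + 3)(b + 4) vanishes at b ∈ {-4, -3, -1}.
Local minima of P (where P''>0): P(-1)=-29, P(4)=96. Local minima of Q: Q(-4)=-32, Q(-1)=-59.
So the global minimum of psi is P(-1) + Q(-1) = -29 − 59 = -88, attained at (-1, -1).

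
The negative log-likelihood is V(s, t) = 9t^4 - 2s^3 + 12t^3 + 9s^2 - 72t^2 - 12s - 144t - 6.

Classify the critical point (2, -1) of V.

The mixed partial ∂²V/∂s∂t is 0, so the Hessian at any point is diag(V_ss, V_tt) = diag(6(-2s + 3), 36(3t^2 + 2t - 4)).
At (2, -1): H = diag(-6, -108).
Both eigenvalues are negative, so H is negative definite: a local maximum.

local maximum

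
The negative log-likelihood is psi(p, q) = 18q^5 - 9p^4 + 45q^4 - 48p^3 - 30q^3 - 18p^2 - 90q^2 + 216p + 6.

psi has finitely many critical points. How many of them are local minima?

psi separates as a function of p plus a function of q, so ∇psi=0 decouples.
∂psi/∂p = -36(p - 1)(p + 2)(p + 3) = 0 at p ∈ {-3, -2, 1}; ∂psi/∂q = 90q(q - 1)(q + 1)(q + 2) = 0 at q ∈ {-2, -1, 0, 1}.
The Hessian is diagonal: diag(psi_pp, psi_qq). Second derivatives: psi_pp(-3)=-144, psi_pp(-2)=108, psi_pp(1)=-432; psi_qq(-2)=-540, psi_qq(-1)=180, psi_qq(0)=-180, psi_qq(1)=540.
Local minima occur where both diagonal entries positive: (-2, -1), (-2, 1). Count: 2.

2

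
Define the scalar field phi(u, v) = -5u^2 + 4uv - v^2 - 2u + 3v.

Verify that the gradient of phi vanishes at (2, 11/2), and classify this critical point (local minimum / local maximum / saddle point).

local maximum

∇phi = (-10u + 4v - 2, 4u - 2v + 3); substituting (2, 11/2) gives ∇phi = (0, 0), so (2, 11/2) is indeed a critical point.
The Hessian of phi is constant: H = [[-10, 4], [4, -2]].
det(H) = (-10)·(-2) − 4² = 4.
det(H) > 0 and tr(H) = -12 < 0, so H is negative definite and the point is a local maximum.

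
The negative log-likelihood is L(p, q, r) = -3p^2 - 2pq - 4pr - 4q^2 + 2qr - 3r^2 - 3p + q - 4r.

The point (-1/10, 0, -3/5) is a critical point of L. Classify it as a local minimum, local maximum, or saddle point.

local maximum

The Hessian is constant: H = [[-6, -2, -4], [-2, -8, 2], [-4, 2, -6]].
Leading principal minors: Δ₁ = -6, Δ₂ = 44, Δ₃ = -80.
The minors alternate sign starting negative (−, +, −), so H is negative definite: a local maximum.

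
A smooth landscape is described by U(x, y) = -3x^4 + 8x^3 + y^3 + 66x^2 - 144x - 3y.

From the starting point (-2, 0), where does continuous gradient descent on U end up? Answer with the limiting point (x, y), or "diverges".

U is separable, so gradient descent decouples: x follows -∂U/∂x, y follows -∂U/∂y.
∂U/∂x = -12(x - 4)(x - 1)(x + 3); at x=-2 this is -216, so x increases.
∂U/∂y = 3(y - 1)(y + 1); at y=0 this is -3, so y increases.
x converges to its nearest critical value 1 (a local min of the x-part); y converges to 1. The iterate converges to (1, 1).

(1, 1)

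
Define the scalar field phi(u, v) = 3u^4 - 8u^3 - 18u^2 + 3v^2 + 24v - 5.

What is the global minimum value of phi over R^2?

phi(u,v) separates as P(u) + Q(v) − 5, so its minimum is min P + min Q − 5.
P'(u) = 12u(u - 3)(u + 1) vanishes at u ∈ {-1, 0, 3}; Q'(v) = 6v + 24 vanishes at v ∈ {-4}.
Local minima of P (where P''>0): P(-1)=-7, P(3)=-135. Local minima of Q: Q(-4)=-48.
So the global minimum of phi is P(3) + Q(-4) − 5 = -135 − 48 − 5 = -188, attained at (3, -4).

-188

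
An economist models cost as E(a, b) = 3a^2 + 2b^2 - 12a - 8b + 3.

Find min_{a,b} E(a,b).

E(a,b) separates as P(a) + Q(b) + 3, so its minimum is min P + min Q + 3.
P'(a) = 6a - 12 vanishes at a ∈ {2}; Q'(b) = 4b - 8 vanishes at b ∈ {2}.
Local minima of P (where P''>0): P(2)=-12. Local minima of Q: Q(2)=-8.
So the global minimum of E is P(2) + Q(2) + 3 = -12 − 8 + 3 = -17, attained at (2, 2).

-17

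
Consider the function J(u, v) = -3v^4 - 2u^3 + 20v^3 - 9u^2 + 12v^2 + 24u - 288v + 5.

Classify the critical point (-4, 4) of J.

saddle point

The mixed partial ∂²J/∂u∂v is 0, so the Hessian at any point is diag(J_uu, J_vv) = diag(-6(2u + 3), 12(-3v^2 + 10v + 2)).
At (-4, 4): H = diag(30, -72).
The eigenvalues have opposite signs, so H is indefinite: a saddle point.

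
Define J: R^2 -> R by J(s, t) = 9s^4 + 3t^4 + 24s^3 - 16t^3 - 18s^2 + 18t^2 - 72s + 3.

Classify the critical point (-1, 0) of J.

saddle point

The mixed partial ∂²J/∂s∂t is 0, so the Hessian at any point is diag(J_ss, J_tt) = diag(36(3s^2 + 4s - 1), 12(3t^2 - 8t + 3)).
At (-1, 0): H = diag(-72, 36).
The eigenvalues have opposite signs, so H is indefinite: a saddle point.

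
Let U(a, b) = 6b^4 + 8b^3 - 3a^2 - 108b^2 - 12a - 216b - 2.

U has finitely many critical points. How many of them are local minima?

0

U separates as a function of a plus a function of b, so ∇U=0 decouples.
∂U/∂a = -6(a + 2) = 0 at a ∈ {-2}; ∂U/∂b = 24(b - 3)(b + 1)(b + 3) = 0 at b ∈ {-3, -1, 3}.
The Hessian is diagonal: diag(U_aa, U_bb). Second derivatives: U_aa(-2)=-6; U_bb(-3)=288, U_bb(-1)=-192, U_bb(3)=576.
Local minima occur where both diagonal entries positive: none. Count: 0.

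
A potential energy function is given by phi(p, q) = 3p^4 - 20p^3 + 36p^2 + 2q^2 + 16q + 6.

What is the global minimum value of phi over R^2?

phi(p,q) separates as A(p) + B(q) + 6, so its minimum is min A + min B + 6.
A'(p) = 12p(p - 3)(p - 2) vanishes at p ∈ {0, 2, 3}; B'(q) = 4q + 16 vanishes at q ∈ {-4}.
Local minima of A (where A''>0): A(0)=0, A(3)=27. Local minima of B: B(-4)=-32.
So the global minimum of phi is A(0) + B(-4) + 6 = 0 − 32 + 6 = -26, attained at (0, -4).

-26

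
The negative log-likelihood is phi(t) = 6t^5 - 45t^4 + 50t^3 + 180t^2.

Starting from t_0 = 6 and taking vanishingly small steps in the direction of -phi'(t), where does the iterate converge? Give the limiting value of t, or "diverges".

phi'(t) = 30t(t - 4)(t - 3)(t + 1), so phi'(6) = 7560.
Gradient descent moves in the -phi' direction, i.e. t is decreasing.
The nearest critical point in that direction is t = 4, where phi'' = 600 > 0 (a local minimum). The iterate converges there.

4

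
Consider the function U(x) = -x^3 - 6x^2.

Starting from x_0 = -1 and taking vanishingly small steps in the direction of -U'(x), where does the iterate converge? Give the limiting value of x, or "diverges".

-4

U'(x) = -3x(x + 4), so U'(-1) = 9.
Gradient descent moves in the -U' direction, i.e. x is decreasing.
The nearest critical point in that direction is x = -4, where U'' = 12 > 0 (a local minimum). The iterate converges there.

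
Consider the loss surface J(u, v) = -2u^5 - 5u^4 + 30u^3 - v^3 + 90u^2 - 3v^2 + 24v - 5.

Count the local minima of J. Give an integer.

J separates as a function of u plus a function of v, so ∇J=0 decouples.
∂J/∂u = -10u(u - 3)(u + 2)(u + 3) = 0 at u ∈ {-3, -2, 0, 3}; ∂J/∂v = -3(v - 2)(v + 4) = 0 at v ∈ {-4, 2}.
The Hessian is diagonal: diag(J_uu, J_vv). Second derivatives: J_uu(-3)=180, J_uu(-2)=-100, J_uu(0)=180, J_uu(3)=-900; J_vv(-4)=18, J_vv(2)=-18.
Local minima occur where both diagonal entries positive: (-3, -4), (0, -4). Count: 2.

2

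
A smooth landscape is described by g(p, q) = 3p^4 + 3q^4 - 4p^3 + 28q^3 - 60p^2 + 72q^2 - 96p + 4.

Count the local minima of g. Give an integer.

4

g separates as a function of p plus a function of q, so ∇g=0 decouples.
∂g/∂p = 12(p - 4)(p + 1)(p + 2) = 0 at p ∈ {-2, -1, 4}; ∂g/∂q = 12q(q + 3)(q + 4) = 0 at q ∈ {-4, -3, 0}.
The Hessian is diagonal: diag(g_pp, g_qq). Second derivatives: g_pp(-2)=72, g_pp(-1)=-60, g_pp(4)=360; g_qq(-4)=48, g_qq(-3)=-36, g_qq(0)=144.
Local minima occur where both diagonal entries positive: (-2, -4), (-2, 0), (4, -4), (4, 0). Count: 4.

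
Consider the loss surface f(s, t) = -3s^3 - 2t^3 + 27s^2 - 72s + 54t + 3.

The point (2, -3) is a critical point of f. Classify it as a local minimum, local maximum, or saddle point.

The mixed partial ∂²f/∂s∂t is 0, so the Hessian at any point is diag(f_ss, f_tt) = diag(18(-s + 3), -12t).
At (2, -3): H = diag(18, 36).
Both eigenvalues are positive, so H is positive definite: a local minimum.

local minimum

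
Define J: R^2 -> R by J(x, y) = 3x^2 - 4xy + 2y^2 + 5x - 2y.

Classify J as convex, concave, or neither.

convex

J is quadratic, so its Hessian is the constant matrix H = [[6, -4], [-4, 4]].
det(H) = 8, tr(H) = 10.
det(H) > 0 and tr(H) > 0, so H is positive definite everywhere: convex.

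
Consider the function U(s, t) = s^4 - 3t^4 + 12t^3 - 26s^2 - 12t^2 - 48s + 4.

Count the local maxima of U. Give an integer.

U separates as a function of s plus a function of t, so ∇U=0 decouples.
∂U/∂s = 4(s - 4)(s + 1)(s + 3) = 0 at s ∈ {-3, -1, 4}; ∂U/∂t = -12t(t - 2)(t - 1) = 0 at t ∈ {0, 1, 2}.
The Hessian is diagonal: diag(U_ss, U_tt). Second derivatives: U_ss(-3)=56, U_ss(-1)=-40, U_ss(4)=140; U_tt(0)=-24, U_tt(1)=12, U_tt(2)=-24.
Local maxima occur where both diagonal entries negative: (-1, 0), (-1, 2). Count: 2.

2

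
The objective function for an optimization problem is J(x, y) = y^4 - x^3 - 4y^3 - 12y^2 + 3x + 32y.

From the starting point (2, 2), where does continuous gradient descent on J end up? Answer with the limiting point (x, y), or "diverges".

J is separable, so gradient descent decouples: x follows -∂J/∂x, y follows -∂J/∂y.
∂J/∂x = -3(x - 1)(x + 1); at x=2 this is -9, so x increases.
∂J/∂y = 4(y - 4)(y - 1)(y + 2); at y=2 this is -32, so y increases.
The x-coordinate has no critical point in that direction and runs off to infinity.

diverges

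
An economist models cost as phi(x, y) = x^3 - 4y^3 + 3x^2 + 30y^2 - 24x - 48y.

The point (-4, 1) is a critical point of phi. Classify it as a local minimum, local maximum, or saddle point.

The mixed partial ∂²phi/∂x∂y is 0, so the Hessian at any point is diag(phi_xx, phi_yy) = diag(6(x + 1), 12(-2y + 5)).
At (-4, 1): H = diag(-18, 36).
The eigenvalues have opposite signs, so H is indefinite: a saddle point.

saddle point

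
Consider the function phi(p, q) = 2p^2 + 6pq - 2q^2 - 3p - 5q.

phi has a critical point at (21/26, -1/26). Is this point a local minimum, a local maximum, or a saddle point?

saddle point

The Hessian of phi is constant: H = [[4, 6], [6, -4]].
det(H) = 4·(-4) − 6² = -52.
Since det(H) < 0, H is indefinite and the critical point is a saddle point.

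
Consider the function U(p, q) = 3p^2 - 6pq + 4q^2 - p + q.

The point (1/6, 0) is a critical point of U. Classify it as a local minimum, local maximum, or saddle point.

The Hessian of U is constant: H = [[6, -6], [-6, 8]].
det(H) = 6·8 − (-6)² = 12.
det(H) > 0 and tr(H) = 14 > 0, so H is positive definite and the point is a local minimum.

local minimum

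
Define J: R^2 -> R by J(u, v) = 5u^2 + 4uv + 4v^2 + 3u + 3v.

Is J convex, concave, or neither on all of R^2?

convex

J is quadratic, so its Hessian is the constant matrix H = [[10, 4], [4, 8]].
det(H) = 64, tr(H) = 18.
det(H) > 0 and tr(H) > 0, so H is positive definite everywhere: convex.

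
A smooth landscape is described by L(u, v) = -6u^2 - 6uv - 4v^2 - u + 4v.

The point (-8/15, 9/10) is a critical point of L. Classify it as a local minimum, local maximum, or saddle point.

The Hessian of L is constant: H = [[-12, -6], [-6, -8]].
det(H) = (-12)·(-8) − (-6)² = 60.
det(H) > 0 and tr(H) = -20 < 0, so H is negative definite and the point is a local maximum.

local maximum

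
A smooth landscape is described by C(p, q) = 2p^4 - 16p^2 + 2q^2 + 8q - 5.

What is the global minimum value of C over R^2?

C(p,q) separates as A(p) + B(q) − 5, so its minimum is min A + min B − 5.
A'(p) = 8p(p - 2)(p + 2) vanishes at p ∈ {-2, 0, 2}; B'(q) = 4q + 8 vanishes at q ∈ {-2}.
Local minima of A (where A''>0): A(-2)=-32, A(2)=-32. Local minima of B: B(-2)=-8.
So the global minimum of C is A(-2) + B(-2) − 5 = -32 − 8 − 5 = -45, attained at (-2, -2).

-45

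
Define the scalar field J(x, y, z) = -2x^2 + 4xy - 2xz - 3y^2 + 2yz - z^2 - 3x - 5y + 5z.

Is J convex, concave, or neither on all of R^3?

J is quadratic, so its Hessian is the constant matrix H = [[-4, 4, -2], [4, -6, 2], [-2, 2, -2]].
Leading principal minors: -4, 8, -8.
Signs alternate −, +, − ⇒ H ≺ 0 ⇒ concave.

concave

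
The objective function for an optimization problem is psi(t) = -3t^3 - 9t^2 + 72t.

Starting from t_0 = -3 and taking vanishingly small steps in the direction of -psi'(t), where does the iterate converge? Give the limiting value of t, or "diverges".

psi'(t) = -9(t - 2)(t + 4), so psi'(-3) = 45.
Gradient descent moves in the -psi' direction, i.e. t is decreasing.
The nearest critical point in that direction is t = -4, where psi'' = 54 > 0 (a local minimum). The iterate converges there.

-4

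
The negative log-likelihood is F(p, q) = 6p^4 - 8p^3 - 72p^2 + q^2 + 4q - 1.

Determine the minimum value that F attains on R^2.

F(p,q) separates as A(p) + B(q) − 1, so its minimum is min A + min B − 1.
A'(p) = 24p(p - 3)(p + 2) vanishes at p ∈ {-2, 0, 3}; B'(q) = 2q + 4 vanishes at q ∈ {-2}.
Local minima of A (where A''>0): A(-2)=-128, A(3)=-378. Local minima of B: B(-2)=-4.
So the global minimum of F is A(3) + B(-2) − 1 = -378 − 4 − 1 = -383, attained at (3, -2).

-383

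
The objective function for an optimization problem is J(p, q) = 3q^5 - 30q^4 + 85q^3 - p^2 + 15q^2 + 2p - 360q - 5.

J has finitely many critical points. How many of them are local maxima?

2

J separates as a function of p plus a function of q, so ∇J=0 decouples.
∂J/∂p = -2(p - 1) = 0 at p ∈ {1}; ∂J/∂q = 15(q - 4)(q - 3)(q - 2)(q + 1) = 0 at q ∈ {-1, 2, 3, 4}.
The Hessian is diagonal: diag(J_pp, J_qq). Second derivatives: J_pp(1)=-2; J_qq(-1)=-900, J_qq(2)=90, J_qq(3)=-60, J_qq(4)=150.
Local maxima occur where both diagonal entries negative: (1, -1), (1, 3). Count: 2.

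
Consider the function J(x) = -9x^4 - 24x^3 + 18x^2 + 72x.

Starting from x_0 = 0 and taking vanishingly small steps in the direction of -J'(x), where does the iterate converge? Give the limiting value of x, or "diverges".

-1

J'(x) = -36(x - 1)(x + 1)(x + 2), so J'(0) = 72.
Gradient descent moves in the -J' direction, i.e. x is decreasing.
The nearest critical point in that direction is x = -1, where J'' = 72 > 0 (a local minimum). The iterate converges there.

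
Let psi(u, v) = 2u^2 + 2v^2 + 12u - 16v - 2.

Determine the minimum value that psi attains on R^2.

-52

psi(u,v) separates as P(u) + Q(v) − 2, so its minimum is min P + min Q − 2.
P'(u) = 4u + 12 vanishes at u ∈ {-3}; Q'(v) = 4v - 16 vanishes at v ∈ {4}.
Local minima of P (where P''>0): P(-3)=-18. Local minima of Q: Q(4)=-32.
So the global minimum of psi is P(-3) + Q(4) − 2 = -18 − 32 − 2 = -52, attained at (-3, 4).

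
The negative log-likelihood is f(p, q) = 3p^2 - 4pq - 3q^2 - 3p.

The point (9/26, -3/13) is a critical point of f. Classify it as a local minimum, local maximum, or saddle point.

saddle point

The Hessian of f is constant: H = [[6, -4], [-4, -6]].
det(H) = 6·(-6) − (-4)² = -52.
Since det(H) < 0, H is indefinite and the critical point is a saddle point.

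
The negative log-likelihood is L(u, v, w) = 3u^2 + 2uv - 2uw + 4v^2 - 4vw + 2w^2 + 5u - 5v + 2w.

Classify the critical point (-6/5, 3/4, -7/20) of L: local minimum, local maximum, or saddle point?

The Hessian is constant: H = [[6, 2, -2], [2, 8, -4], [-2, -4, 4]].
Leading principal minors: Δ₁ = 6, Δ₂ = 44, Δ₃ = 80.
All leading minors are positive, so H is positive definite: a local minimum.

local minimum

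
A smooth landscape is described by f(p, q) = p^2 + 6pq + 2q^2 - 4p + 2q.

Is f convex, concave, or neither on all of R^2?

f is quadratic, so its Hessian is the constant matrix H = [[2, 6], [6, 4]].
det(H) = -28, tr(H) = 6.
det(H) < 0, so H is indefinite: neither convex nor concave.

neither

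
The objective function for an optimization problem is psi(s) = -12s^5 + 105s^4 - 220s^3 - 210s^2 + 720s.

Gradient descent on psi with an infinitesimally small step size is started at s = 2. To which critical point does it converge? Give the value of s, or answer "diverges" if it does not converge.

psi'(s) = -60(s - 4)(s - 3)(s - 1)(s + 1), so psi'(2) = -360.
Gradient descent moves in the -psi' direction, i.e. s is increasing.
The nearest critical point in that direction is s = 3, where psi'' = 480 > 0 (a local minimum). The iterate converges there.

3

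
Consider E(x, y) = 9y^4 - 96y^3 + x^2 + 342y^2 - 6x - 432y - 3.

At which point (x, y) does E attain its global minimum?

E(x,y) separates as P(x) + Q(y) − 3, so its minimum is min P + min Q − 3.
P'(x) = 2x - 6 vanishes at x ∈ {3}; Q'(y) = 36(y - 4)(y - 3)(y - 1) vanishes at y ∈ {1, 3, 4}.
Local minima of P (where P''>0): P(3)=-9. Local minima of Q: Q(1)=-177, Q(4)=-96.
So the global minimum of E is P(3) + Q(1) − 3 = -9 − 177 − 3 = -189, attained at (3, 1).

(3, 1)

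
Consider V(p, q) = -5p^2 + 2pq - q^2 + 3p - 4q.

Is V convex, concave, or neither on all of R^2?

V is quadratic, so its Hessian is the constant matrix H = [[-10, 2], [2, -2]].
det(H) = 16, tr(H) = -12.
det(H) > 0 and tr(H) < 0, so H is negative definite everywhere: concave.

concave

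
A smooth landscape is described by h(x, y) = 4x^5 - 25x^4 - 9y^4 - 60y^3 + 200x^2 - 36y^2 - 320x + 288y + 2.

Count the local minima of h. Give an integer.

2

h separates as a function of x plus a function of y, so ∇h=0 decouples.
∂h/∂x = 20(x - 4)(x - 2)(x - 1)(x + 2) = 0 at x ∈ {-2, 1, 2, 4}; ∂h/∂y = -36(y - 1)(y + 2)(y + 4) = 0 at y ∈ {-4, -2, 1}.
The Hessian is diagonal: diag(h_xx, h_yy). Second derivatives: h_xx(-2)=-1440, h_xx(1)=180, h_xx(2)=-160, h_xx(4)=720; h_yy(-4)=-360, h_yy(-2)=216, h_yy(1)=-540.
Local minima occur where both diagonal entries positive: (1, -2), (4, -2). Count: 2.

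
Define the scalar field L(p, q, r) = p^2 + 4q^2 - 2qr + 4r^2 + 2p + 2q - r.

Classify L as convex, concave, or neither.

L is quadratic, so its Hessian is the constant matrix H = [[2, 0, 0], [0, 8, -2], [0, -2, 8]].
Leading principal minors: 2, 16, 120.
All positive ⇒ H ≻ 0 ⇒ convex.

convex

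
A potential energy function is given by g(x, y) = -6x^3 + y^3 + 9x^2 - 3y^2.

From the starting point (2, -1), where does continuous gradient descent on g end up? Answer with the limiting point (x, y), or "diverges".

g is separable, so gradient descent decouples: x follows -∂g/∂x, y follows -∂g/∂y.
∂g/∂x = -18x(x - 1); at x=2 this is -36, so x increases.
∂g/∂y = 3y(y - 2); at y=-1 this is 9, so y decreases.
The x-coordinate has no critical point in that direction and runs off to infinity.

diverges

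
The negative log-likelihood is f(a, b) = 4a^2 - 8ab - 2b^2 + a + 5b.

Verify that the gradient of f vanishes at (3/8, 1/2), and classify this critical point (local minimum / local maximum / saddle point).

saddle point

∇f = (8a - 8b + 1, -8a - 4b + 5); substituting (3/8, 1/2) gives ∇f = (0, 0), so (3/8, 1/2) is indeed a critical point.
The Hessian of f is constant: H = [[8, -8], [-8, -4]].
det(H) = 8·(-4) − (-8)² = -96.
Since det(H) < 0, H is indefinite and the critical point is a saddle point.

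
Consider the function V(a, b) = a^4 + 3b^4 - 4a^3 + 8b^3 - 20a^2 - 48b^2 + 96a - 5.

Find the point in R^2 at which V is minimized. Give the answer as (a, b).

V(a,b) separates as P(a) + Q(b) − 5, so its minimum is min P + min Q − 5.
P'(a) = 4(a - 4)(a - 2)(a + 3) vanishes at a ∈ {-3, 2, 4}; Q'(b) = 12b(b - 2)(b + 4) vanishes at b ∈ {-4, 0, 2}.
Local minima of P (where P''>0): P(-3)=-279, P(4)=64. Local minima of Q: Q(-4)=-512, Q(2)=-80.
So the global minimum of V is P(-3) + Q(-4) − 5 = -279 − 512 − 5 = -796, attained at (-3, -4).

(-3, -4)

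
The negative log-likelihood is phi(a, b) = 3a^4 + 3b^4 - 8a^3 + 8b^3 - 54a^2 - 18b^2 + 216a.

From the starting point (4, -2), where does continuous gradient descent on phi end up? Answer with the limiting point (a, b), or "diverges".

phi is separable, so gradient descent decouples: a follows -∂phi/∂a, b follows -∂phi/∂b.
∂phi/∂a = 12(a - 3)(a - 2)(a + 3); at a=4 this is 168, so a decreases.
∂phi/∂b = 12b(b - 1)(b + 3); at b=-2 this is 72, so b decreases.
a converges to its nearest critical value 3 (a local min of the a-part); b converges to -3. The iterate converges to (3, -3).

(3, -3)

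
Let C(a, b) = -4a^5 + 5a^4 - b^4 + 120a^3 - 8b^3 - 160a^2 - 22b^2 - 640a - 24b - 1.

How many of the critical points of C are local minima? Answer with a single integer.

C separates as a function of a plus a function of b, so ∇C=0 decouples.
∂C/∂a = -20(a - 4)(a - 2)(a + 1)(a + 4) = 0 at a ∈ {-4, -1, 2, 4}; ∂C/∂b = -4(b + 1)(b + 2)(b + 3) = 0 at b ∈ {-3, -2, -1}.
The Hessian is diagonal: diag(C_aa, C_bb). Second derivatives: C_aa(-4)=2880, C_aa(-1)=-900, C_aa(2)=720, C_aa(4)=-1600; C_bb(-3)=-8, C_bb(-2)=4, C_bb(-1)=-8.
Local minima occur where both diagonal entries positive: (-4, -2), (2, -2). Count: 2.

2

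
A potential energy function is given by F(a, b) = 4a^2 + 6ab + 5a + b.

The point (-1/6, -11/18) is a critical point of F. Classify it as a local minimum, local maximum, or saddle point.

saddle point

The Hessian of F is constant: H = [[8, 6], [6, 0]].
det(H) = 8·0 − 6² = -36.
Since det(H) < 0, H is indefinite and the critical point is a saddle point.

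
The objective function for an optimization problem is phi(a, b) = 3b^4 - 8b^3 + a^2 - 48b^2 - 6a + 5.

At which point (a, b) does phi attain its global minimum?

phi(a,b) separates as P(a) + Q(b) + 5, so its minimum is min P + min Q + 5.
P'(a) = 2a - 6 vanishes at a ∈ {3}; Q'(b) = 12b(b - 4)(b + 2) vanishes at b ∈ {-2, 0, 4}.
Local minima of P (where P''>0): P(3)=-9. Local minima of Q: Q(-2)=-80, Q(4)=-512.
So the global minimum of phi is P(3) + Q(4) + 5 = -9 − 512 + 5 = -516, attained at (3, 4).

(3, 4)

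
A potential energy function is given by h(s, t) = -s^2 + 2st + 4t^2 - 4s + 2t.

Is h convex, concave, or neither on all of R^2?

h is quadratic, so its Hessian is the constant matrix H = [[-2, 2], [2, 8]].
det(H) = -20, tr(H) = 6.
det(H) < 0, so H is indefinite: neither convex nor concave.

neither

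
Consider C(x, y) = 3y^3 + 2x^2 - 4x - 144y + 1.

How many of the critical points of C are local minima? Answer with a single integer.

C separates as a function of x plus a function of y, so ∇C=0 decouples.
∂C/∂x = 4(x - 1) = 0 at x ∈ {1}; ∂C/∂y = 9(y - 4)(y + 4) = 0 at y ∈ {-4, 4}.
The Hessian is diagonal: diag(C_xx, C_yy). Second derivatives: C_xx(1)=4; C_yy(-4)=-72, C_yy(4)=72.
Local minima occur where both diagonal entries positive: (1, 4). Count: 1.

1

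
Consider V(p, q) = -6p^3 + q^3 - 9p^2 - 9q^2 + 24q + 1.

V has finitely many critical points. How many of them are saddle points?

V separates as a function of p plus a function of q, so ∇V=0 decouples.
∂V/∂p = -18p(p + 1) = 0 at p ∈ {-1, 0}; ∂V/∂q = 3(q - 4)(q - 2) = 0 at q ∈ {2, 4}.
The Hessian is diagonal: diag(V_pp, V_qq). Second derivatives: V_pp(-1)=18, V_pp(0)=-18; V_qq(2)=-6, V_qq(4)=6.
Saddle points occur where the two diagonal entries have opposite signs: (-1, 2), (0, 4). Count: 2.

2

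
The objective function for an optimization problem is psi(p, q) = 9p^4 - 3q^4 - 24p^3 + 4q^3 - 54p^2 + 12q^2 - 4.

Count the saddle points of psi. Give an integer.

5

psi separates as a function of p plus a function of q, so ∇psi=0 decouples.
∂psi/∂p = 36p(p - 3)(p + 1) = 0 at p ∈ {-1, 0, 3}; ∂psi/∂q = -12q(q - 2)(q + 1) = 0 at q ∈ {-1, 0, 2}.
The Hessian is diagonal: diag(psi_pp, psi_qq). Second derivatives: psi_pp(-1)=144, psi_pp(0)=-108, psi_pp(3)=432; psi_qq(-1)=-36, psi_qq(0)=24, psi_qq(2)=-72.
Saddle points occur where the two diagonal entries have opposite signs: (-1, -1), (-1, 2), (0, 0), (3, -1), (3, 2). Count: 5.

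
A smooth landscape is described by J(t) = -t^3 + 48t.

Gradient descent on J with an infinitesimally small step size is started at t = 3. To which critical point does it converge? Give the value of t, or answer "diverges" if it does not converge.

-4

J'(t) = -3(t - 4)(t + 4), so J'(3) = 21.
Gradient descent moves in the -J' direction, i.e. t is decreasing.
The nearest critical point in that direction is t = -4, where J'' = 24 > 0 (a local minimum). The iterate converges there.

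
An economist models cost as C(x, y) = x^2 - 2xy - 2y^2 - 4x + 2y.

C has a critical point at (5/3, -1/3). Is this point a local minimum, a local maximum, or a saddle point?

saddle point

The Hessian of C is constant: H = [[2, -2], [-2, -4]].
det(H) = 2·(-4) − (-2)² = -12.
Since det(H) < 0, H is indefinite and the critical point is a saddle point.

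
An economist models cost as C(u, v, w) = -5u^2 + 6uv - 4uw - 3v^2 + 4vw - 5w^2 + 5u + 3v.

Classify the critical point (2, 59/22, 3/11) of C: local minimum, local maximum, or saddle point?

local maximum

The Hessian is constant: H = [[-10, 6, -4], [6, -6, 4], [-4, 4, -10]].
Leading principal minors: Δ₁ = -10, Δ₂ = 24, Δ₃ = -176.
The minors alternate sign starting negative (−, +, −), so H is negative definite: a local maximum.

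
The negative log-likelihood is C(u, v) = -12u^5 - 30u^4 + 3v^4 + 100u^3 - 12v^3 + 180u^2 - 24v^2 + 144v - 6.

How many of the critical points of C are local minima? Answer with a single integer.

4

C separates as a function of u plus a function of v, so ∇C=0 decouples.
∂C/∂u = -60u(u - 2)(u + 1)(u + 3) = 0 at u ∈ {-3, -1, 0, 2}; ∂C/∂v = 12(v - 3)(v - 2)(v + 2) = 0 at v ∈ {-2, 2, 3}.
The Hessian is diagonal: diag(C_uu, C_vv). Second derivatives: C_uu(-3)=1800, C_uu(-1)=-360, C_uu(0)=360, C_uu(2)=-1800; C_vv(-2)=240, C_vv(2)=-48, C_vv(3)=60.
Local minima occur where both diagonal entries positive: (-3, -2), (-3, 3), (0, -2), (0, 3). Count: 4.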